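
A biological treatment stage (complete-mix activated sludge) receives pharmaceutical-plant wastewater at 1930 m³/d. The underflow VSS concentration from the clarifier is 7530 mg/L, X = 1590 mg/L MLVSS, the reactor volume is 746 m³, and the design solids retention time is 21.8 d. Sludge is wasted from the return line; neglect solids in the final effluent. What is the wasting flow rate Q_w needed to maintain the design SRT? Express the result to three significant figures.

Q_w = (V·X)/(θ_c X_r) = 746.0 × 1590 / (21.8 × 7530) = 7.226 m³/d.

Q_w ≈ 7.23 m³/d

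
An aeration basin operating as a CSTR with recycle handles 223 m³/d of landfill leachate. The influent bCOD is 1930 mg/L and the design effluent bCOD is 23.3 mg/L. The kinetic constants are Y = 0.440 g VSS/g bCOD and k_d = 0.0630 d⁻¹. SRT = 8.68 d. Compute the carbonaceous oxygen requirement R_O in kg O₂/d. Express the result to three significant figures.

Observed yield with endogenous decay: Y_obs = Y / (1 + k_d·θ_c) = 0.440 / (1 + 0.0630 × 8.68) = 0.440 / 1.547 = 0.2845 g VSS/g bCOD.
Substrate removed = Q·(S₀ − S) = 223 m³/d × (1930 − 23.3) g/m³ = 4.25×10^5 g/d = 425.2 kg/d.
Net sludge production P_X = 0.2845 × 425.2 = 120.9 kg VSS/d.
R_O = Q·(S₀ − S) − 1.42·P_X = 425.2 − 1.42 × 120.9 = 253.4 kg O₂/d.

R_O ≈ 253 kg O₂/d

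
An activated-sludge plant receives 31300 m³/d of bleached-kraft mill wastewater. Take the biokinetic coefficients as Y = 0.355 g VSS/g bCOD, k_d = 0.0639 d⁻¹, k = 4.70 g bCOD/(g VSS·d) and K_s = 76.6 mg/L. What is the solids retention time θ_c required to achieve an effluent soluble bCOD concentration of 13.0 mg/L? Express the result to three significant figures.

θ_c ≈ 5.61 d

From 1/θ_c = Y·k·S/(K_s + S) − k_d: Y·k·S/(K_s+S) = 0.355 × 4.70 × 13.0 / (76.6 + 13.0) = 0.2421 d⁻¹.
Then 1/θ_c = μ − k_d = 0.2421 − 0.0639 = 0.1782 d⁻¹, giving θ_c = 5.612 d.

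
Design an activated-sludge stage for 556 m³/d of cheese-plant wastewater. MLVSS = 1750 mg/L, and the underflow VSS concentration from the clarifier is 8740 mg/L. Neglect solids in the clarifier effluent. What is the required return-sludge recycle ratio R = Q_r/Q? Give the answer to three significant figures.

R ≈ 0.250

R = Q_r/Q = X/(X_r − X) = 1750 / (8740 − 1750) = 0.2504.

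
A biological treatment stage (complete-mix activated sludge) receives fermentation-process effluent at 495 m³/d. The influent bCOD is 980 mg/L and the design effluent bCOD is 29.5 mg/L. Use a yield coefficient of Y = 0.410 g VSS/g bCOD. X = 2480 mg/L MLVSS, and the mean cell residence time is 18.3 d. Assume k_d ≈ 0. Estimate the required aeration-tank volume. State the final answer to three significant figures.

Biomass mass balance (decay neglected): V·X = Y·Q·(S₀ − S)·θ_c, so V = 0.410 × 495 × (980 − 29.5) × 18.3 / 2480 = 1423 m³.

V ≈ 1420 m³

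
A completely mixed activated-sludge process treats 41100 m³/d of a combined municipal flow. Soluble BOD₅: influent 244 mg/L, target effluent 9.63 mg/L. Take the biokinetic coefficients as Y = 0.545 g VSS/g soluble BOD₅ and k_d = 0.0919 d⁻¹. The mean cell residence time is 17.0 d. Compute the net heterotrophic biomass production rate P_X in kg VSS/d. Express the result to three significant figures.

Observed yield with endogenous decay: Y_obs = Y / (1 + k_d·θ_c) = 0.545 / (1 + 0.0919 × 17.0) = 0.545 / 2.562 = 0.2127 g VSS/g soluble BOD₅.
ΔS = 244 − 9.63 = 234.4 mg/L, so the substrate removal rate is 41100 × 234.4/1000 = 9633 kg soluble BOD₅/d.
Net biomass production P_X = Y_obs × Q·(S₀ − S) = 0.2127 × 9633 = 2049 kg VSS/d.

P_X ≈ 2050 kg VSS/d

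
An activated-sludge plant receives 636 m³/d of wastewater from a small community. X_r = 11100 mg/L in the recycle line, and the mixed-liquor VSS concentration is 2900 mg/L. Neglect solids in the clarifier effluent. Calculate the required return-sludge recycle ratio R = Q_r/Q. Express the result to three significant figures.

R ≈ 0.354

R = Q_r/Q = X/(X_r − X) = 2900 / (11100 − 2900) = 0.3537.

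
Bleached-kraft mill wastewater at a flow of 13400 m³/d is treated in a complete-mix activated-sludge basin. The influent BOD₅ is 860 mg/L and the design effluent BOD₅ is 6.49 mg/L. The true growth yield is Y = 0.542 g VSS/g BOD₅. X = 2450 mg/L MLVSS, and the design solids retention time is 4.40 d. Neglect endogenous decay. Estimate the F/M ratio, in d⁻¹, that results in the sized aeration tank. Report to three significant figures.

F/M ≈ 0.423 d⁻¹

Biomass mass balance (decay neglected): V·X = Y·Q·(S₀ − S)·θ_c, so V = 0.542 × 13400 × (860 − 6.49) × 4.40 / 2450 = 11133 m³.
F/M = applied load / biomass = Q·S₀/(V·X) = 13400 × 860 / (11133 × 2450) = 0.4225 d⁻¹.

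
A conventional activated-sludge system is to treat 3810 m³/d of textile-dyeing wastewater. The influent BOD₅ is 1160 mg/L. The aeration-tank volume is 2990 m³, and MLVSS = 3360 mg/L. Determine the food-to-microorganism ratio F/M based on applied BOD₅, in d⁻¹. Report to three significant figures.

F/M ≈ 0.440 d⁻¹

F/M = applied load / biomass = Q·S₀/(V·X) = 3810 × 1160 / (2990 × 3360) = 0.4399 d⁻¹.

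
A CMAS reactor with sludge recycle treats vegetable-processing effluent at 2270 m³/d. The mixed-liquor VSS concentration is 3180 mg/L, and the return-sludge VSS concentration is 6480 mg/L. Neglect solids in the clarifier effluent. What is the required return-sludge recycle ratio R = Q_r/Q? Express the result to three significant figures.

R = Q_r/Q = X/(X_r − X) = 3180 / (6480 − 3180) = 0.9636.

R ≈ 0.964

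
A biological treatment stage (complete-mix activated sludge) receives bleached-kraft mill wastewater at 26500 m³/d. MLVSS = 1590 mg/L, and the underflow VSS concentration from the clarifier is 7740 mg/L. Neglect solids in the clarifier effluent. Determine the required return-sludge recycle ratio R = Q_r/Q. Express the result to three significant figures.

R = Q_r/Q = X/(X_r − X) = 1590 / (7740 − 1590) = 0.2585.

R ≈ 0.259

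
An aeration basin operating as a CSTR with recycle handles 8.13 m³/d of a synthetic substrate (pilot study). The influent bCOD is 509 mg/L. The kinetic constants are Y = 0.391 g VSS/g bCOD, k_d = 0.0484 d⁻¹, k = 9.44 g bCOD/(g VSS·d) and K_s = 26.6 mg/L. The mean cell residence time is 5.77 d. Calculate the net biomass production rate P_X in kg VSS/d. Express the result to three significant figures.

P_X ≈ 1.26 kg VSS/d

From the Monod/SRT balance for a CMAS, S = K_s·(1+k_d θ_c)/[θ_c·(Y k − k_d) − 1] = 26.6 × (1 + 0.0484 × 5.77) / [5.77 × (0.391 × 9.44 − 0.0484) − 1] = 34.03 / 20.02 = 1.700 mg/L.
Y_obs = Y / (1 + k_d θ_c) = 0.391 / (1 + 0.0484 × 5.77) = 0.391 / 1.279 = 0.3056.
Mass of bCOD removed per day: Q(S₀ − S) = 8.13 × 507.3 g/m³ = 4.124 kg/d.
P_X = Y_obs · Q(S₀ − S) = 0.3056 × 4.124 = 1.261 kg VSS/d.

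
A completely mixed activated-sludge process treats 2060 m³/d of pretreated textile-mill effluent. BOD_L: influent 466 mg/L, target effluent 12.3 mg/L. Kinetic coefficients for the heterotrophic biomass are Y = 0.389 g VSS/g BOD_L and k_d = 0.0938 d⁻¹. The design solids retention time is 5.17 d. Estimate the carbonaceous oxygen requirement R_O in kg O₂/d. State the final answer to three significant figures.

The observed yield is Y_obs = Y/(1 + k_d·θ_c) = 0.389 / (1 + 0.0938 × 5.17) = 0.389 / 1.485 = 0.2620 g VSS per g BOD_L removed.
ΔS = 466 − 12.3 = 453.7 mg/L, so the substrate removal rate is 2060 × 453.7/1000 = 934.6 kg BOD_L/d.
Biomass synthesised: P_X = Y_obs × 934.6 = 244.8 kg VSS/d.
Carbonaceous O₂ demand = substrate oxidised − cell-mass equivalent = 934.6 − 1.42 × 244.8 = 587.0 kg O₂/d.

R_O ≈ 587 kg O₂/d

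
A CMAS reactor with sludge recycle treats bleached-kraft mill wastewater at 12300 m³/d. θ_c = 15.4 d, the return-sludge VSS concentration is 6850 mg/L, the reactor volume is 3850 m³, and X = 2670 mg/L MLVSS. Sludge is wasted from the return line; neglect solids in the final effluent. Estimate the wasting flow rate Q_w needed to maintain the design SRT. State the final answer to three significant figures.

Q_w ≈ 97.4 m³/d

Wasting from the return line (neglecting effluent solids): Q_w = V·X / (θ_c·X_r) = 3850 × 2670 / (15.4 × 6850) = 97.45 m³/d.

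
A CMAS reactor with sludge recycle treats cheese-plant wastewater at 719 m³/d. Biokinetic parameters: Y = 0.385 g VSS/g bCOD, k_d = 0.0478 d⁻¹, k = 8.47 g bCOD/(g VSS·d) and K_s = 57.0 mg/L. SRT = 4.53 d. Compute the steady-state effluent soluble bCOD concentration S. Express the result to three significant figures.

From the Monod/SRT balance for a CMAS, S = K_s·(1+k_d θ_c)/[θ_c·(Y k − k_d) − 1] = 57.0 × (1 + 0.0478 × 4.53) / [4.53 × (0.385 × 8.47 − 0.0478) − 1] = 69.34 / 13.56 = 5.115 mg/L.

S ≈ 5.12 mg/L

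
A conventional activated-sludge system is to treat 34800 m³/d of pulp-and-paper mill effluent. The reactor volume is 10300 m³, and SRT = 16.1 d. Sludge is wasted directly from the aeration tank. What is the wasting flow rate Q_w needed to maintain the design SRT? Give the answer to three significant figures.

With mixed-liquor wasting, θ_c = V/Q_w, so Q_w = V/θ_c = 10300/16.1 = 639.8 m³/d.

Q_w ≈ 640 m³/d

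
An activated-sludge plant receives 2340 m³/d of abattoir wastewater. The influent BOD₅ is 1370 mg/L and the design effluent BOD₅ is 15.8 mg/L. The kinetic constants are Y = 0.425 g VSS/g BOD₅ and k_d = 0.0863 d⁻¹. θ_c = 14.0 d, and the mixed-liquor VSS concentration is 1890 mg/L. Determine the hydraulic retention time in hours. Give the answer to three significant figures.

τ ≈ 46.3 h

Steady-state biomass mass balance: V·X·(1 + k_d·θ_c) = Y·Q·(S₀ − S)·θ_c, so V = 0.425 × 2340 × (1370 − 15.8) × 14.0 / [1890 × (1 + 0.0863 × 14.0)] = 1.89×10^7 / 4173 = 4518 m³.
Hydraulic retention time τ = V/Q = 4518 / 2340 = 1.931 d = 46.34 h.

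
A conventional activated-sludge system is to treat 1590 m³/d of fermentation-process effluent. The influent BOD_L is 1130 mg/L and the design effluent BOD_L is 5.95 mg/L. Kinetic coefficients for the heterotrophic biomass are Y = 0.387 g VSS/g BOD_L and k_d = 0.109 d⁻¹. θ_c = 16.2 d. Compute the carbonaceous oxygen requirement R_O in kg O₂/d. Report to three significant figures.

R_O ≈ 1430 kg O₂/d

Correct the yield for decay: Y_obs = Y/(1 + k_d θ_c) = 0.387 / (1 + 0.109 × 16.2) = 0.387 / 2.766 = 0.1399.
ΔS = 1130 − 5.95 = 1124 mg/L, so the substrate removal rate is 1590 × 1124/1000 = 1787 kg BOD_L/d.
P_X = Y_obs·Q·(S₀ − S) = 0.1399 × 1787 = 250.1 kg VSS/d.
Carbonaceous O₂ demand = substrate oxidised − cell-mass equivalent = 1787 − 1.42 × 250.1 = 1432 kg O₂/d.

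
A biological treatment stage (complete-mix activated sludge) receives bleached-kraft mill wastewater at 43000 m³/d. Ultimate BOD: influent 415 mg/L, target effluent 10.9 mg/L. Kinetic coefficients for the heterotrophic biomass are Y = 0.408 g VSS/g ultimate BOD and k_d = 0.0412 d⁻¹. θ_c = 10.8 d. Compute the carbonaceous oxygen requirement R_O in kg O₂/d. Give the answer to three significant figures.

Observed yield with endogenous decay: Y_obs = Y / (1 + k_d·θ_c) = 0.408 / (1 + 0.0412 × 10.8) = 0.408 / 1.445 = 0.2824 g VSS/g ultimate BOD.
Q·(S₀ − S) = 43000 × (415 − 10.9) × 10⁻³ = 17376 kg/d removed.
P_X = Y_obs·Q·(S₀ − S) = 0.2824 × 17376 = 4906 kg VSS/d.
R_O = Q·(S₀ − S) − 1.42·P_X = 17376 − 1.42 × 4906 = 10409 kg O₂/d.

R_O ≈ 10400 kg O₂/d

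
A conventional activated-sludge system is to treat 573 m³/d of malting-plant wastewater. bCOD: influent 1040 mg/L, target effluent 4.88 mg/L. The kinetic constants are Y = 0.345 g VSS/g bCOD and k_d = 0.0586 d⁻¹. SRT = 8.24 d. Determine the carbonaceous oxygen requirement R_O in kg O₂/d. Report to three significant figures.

The observed yield is Y_obs = Y/(1 + k_d·θ_c) = 0.345 / (1 + 0.0586 × 8.24) = 0.345 / 1.483 = 0.2327 g VSS per g bCOD removed.
Q·(S₀ − S) = 573 × (1040 − 4.88) × 10⁻³ = 593.1 kg/d removed.
Biomass synthesised: P_X = Y_obs × 593.1 = 138.0 kg VSS/d.
R_O = Q·(S₀ − S) − 1.42·P_X = 593.1 − 1.42 × 138.0 = 397.2 kg O₂/d.

R_O ≈ 397 kg O₂/d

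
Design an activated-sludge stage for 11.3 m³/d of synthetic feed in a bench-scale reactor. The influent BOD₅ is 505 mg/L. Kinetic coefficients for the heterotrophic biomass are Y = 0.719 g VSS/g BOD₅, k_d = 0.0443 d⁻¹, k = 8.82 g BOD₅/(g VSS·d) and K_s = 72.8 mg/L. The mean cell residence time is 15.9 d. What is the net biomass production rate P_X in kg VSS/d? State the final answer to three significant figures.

Effluent substrate depends only on kinetics and SRT: S = K_s(1 + k_d θ_c) / [θ_c(Yk − k_d) − 1] = 72.8 × (1 + 0.0443 × 15.9) / [15.9 × (0.719 × 8.82 − 0.0443) − 1] = 124.1 / 99.13 = 1.252 mg/L.
The observed yield is Y_obs = Y/(1 + k_d·θ_c) = 0.719 / (1 + 0.0443 × 15.9) = 0.719 / 1.704 = 0.4219 g VSS per g BOD₅ removed.
Mass of BOD₅ removed per day: Q(S₀ − S) = 11.3 × 503.8 g/m³ = 5.692 kg/d.
So the net sludge growth is P_X = 0.4219 × 5.692 = 2.401 kg VSS/d.

P_X ≈ 2.40 kg VSS/d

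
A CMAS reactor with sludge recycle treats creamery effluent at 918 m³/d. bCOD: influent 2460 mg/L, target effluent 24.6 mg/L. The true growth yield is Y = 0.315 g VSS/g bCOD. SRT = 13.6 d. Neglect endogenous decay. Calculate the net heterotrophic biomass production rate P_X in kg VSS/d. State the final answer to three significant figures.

P_X ≈ 704 kg VSS/d

No decay correction is needed, so Y_obs = Y = 0.315.
ΔS = 2460 − 24.6 = 2435 mg/L, so the substrate removal rate is 918 × 2435/1000 = 2236 kg bCOD/d.
Net biomass production P_X = Y_obs × Q·(S₀ − S) = 0.3150 × 2236 = 704.2 kg VSS/d.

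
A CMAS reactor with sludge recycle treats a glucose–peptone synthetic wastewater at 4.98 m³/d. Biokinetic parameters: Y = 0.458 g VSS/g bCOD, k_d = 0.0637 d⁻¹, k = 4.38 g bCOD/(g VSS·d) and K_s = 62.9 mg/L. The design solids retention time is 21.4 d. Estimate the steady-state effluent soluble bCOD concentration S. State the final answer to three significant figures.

For a completely mixed reactor with recycle the Lawrence–McCarty relation gives S = K_s·(1 + k_d·θ_c) / [θ_c·(Y·k − k_d) − 1] = 62.9 × (1 + 0.0637 × 21.4) / [21.4 × (0.458 × 4.38 − 0.0637) − 1] = 148.6 / 40.57 = 3.664 mg/L.

S ≈ 3.66 mg/L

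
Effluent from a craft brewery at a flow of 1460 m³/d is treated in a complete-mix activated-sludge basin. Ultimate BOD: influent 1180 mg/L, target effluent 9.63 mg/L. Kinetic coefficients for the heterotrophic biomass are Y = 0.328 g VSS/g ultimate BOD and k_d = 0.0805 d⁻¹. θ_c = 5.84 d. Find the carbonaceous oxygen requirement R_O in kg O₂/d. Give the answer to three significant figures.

Y_obs = Y / (1 + k_d θ_c) = 0.328 / (1 + 0.0805 × 5.84) = 0.328 / 1.470 = 0.2231.
Substrate removed = Q·(S₀ − S) = 1460 m³/d × (1180 − 9.63) g/m³ = 1.71×10^6 g/d = 1709 kg/d.
P_X = Y_obs·Q·(S₀ − S) = 0.2231 × 1709 = 381.2 kg VSS/d.
R_O = Q·ΔS − 1.42 P_X = 1709 − 541.4 = 1167 kg O₂/d.

R_O ≈ 1170 kg O₂/d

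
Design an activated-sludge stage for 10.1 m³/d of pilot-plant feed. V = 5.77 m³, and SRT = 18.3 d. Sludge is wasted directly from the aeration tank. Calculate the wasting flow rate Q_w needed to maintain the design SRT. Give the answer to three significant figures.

Wasting from the aeration tank: Q_w = V / θ_c = 5.770 / 18.3 = 0.3153 m³/d.

Q_w ≈ 0.315 m³/d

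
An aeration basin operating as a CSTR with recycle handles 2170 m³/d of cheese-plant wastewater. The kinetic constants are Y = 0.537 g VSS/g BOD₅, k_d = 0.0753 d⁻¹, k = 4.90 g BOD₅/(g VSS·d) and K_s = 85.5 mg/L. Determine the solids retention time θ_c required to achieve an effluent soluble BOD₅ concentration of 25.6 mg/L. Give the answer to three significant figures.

From 1/θ_c = Y·k·S/(K_s + S) − k_d: Y·k·S/(K_s+S) = 0.537 × 4.90 × 25.6 / (85.5 + 25.6) = 0.6063 d⁻¹.
Then 1/θ_c = μ − k_d = 0.6063 − 0.0753 = 0.5310 d⁻¹, giving θ_c = 1.883 d.

θ_c ≈ 1.88 d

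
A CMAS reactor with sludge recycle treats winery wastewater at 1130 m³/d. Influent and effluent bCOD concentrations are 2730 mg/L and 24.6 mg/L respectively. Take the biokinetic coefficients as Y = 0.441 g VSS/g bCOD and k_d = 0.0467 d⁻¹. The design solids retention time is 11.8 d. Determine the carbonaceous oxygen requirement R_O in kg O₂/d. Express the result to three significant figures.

R_O ≈ 1820 kg O₂/d

Observed yield with endogenous decay: Y_obs = Y / (1 + k_d·θ_c) = 0.441 / (1 + 0.0467 × 11.8) = 0.441 / 1.551 = 0.2843 g VSS/g bCOD.
Substrate removed = Q·(S₀ − S) = 1130 m³/d × (2730 − 24.6) g/m³ = 3.06×10^6 g/d = 3057 kg/d.
Biomass synthesised: P_X = Y_obs × 3057 = 869.2 kg VSS/d.
R_O = Q·(S₀ − S) − 1.42·P_X = 3057 − 1.42 × 869.2 = 1823 kg O₂/d.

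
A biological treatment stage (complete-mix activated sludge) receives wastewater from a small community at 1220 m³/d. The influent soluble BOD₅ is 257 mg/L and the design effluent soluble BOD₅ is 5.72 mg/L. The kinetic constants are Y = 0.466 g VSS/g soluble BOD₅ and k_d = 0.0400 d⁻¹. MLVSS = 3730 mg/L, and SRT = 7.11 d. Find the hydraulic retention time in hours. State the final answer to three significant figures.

τ ≈ 4.17 h

Steady-state biomass mass balance: V·X·(1 + k_d·θ_c) = Y·Q·(S₀ − S)·θ_c, so V = 0.466 × 1220 × (257 − 5.72) × 7.11 / [3730 × (1 + 0.0400 × 7.11)] = 1.02×10^6 / 4791 = 212.0 m³.
τ = V/Q = 212.0/1220 = 0.1738 d, or 4.171 h.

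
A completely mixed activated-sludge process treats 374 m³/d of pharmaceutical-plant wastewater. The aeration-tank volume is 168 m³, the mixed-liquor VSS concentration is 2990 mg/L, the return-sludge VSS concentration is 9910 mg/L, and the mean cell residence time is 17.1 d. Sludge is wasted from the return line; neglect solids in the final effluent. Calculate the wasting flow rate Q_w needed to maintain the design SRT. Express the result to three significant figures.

Q_w = (V·X)/(θ_c X_r) = 168.0 × 2990 / (17.1 × 9910) = 2.964 m³/d.

Q_w ≈ 2.96 m³/d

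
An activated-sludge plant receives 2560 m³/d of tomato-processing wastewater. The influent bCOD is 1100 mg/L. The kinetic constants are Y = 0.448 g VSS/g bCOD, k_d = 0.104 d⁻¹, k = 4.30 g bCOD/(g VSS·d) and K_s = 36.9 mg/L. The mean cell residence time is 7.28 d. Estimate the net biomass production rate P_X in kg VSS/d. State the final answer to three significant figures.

For a completely mixed reactor with recycle the Lawrence–McCarty relation gives S = K_s·(1 + k_d·θ_c) / [θ_c·(Y·k − k_d) − 1] = 36.9 × (1 + 0.104 × 7.28) / [7.28 × (0.448 × 4.30 − 0.104) − 1] = 64.84 / 12.27 = 5.286 mg/L.
Correct the yield for decay: Y_obs = Y/(1 + k_d θ_c) = 0.448 / (1 + 0.104 × 7.28) = 0.448 / 1.757 = 0.2550.
ΔS = 1100 − 5.29 = 1095 mg/L, so the substrate removal rate is 2560 × 1095/1000 = 2802 kg bCOD/d.
P_X = Y_obs · Q(S₀ − S) = 0.2550 × 2802 = 714.5 kg VSS/d.

P_X ≈ 715 kg VSS/d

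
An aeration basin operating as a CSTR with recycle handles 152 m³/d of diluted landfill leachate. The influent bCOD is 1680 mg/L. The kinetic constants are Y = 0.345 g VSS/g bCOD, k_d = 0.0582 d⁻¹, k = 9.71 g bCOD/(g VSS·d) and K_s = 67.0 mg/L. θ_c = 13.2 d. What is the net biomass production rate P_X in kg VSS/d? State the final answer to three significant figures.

For a completely mixed reactor with recycle the Lawrence–McCarty relation gives S = K_s·(1 + k_d·θ_c) / [θ_c·(Y·k − k_d) − 1] = 67.0 × (1 + 0.0582 × 13.2) / [13.2 × (0.345 × 9.71 − 0.0582) − 1] = 118.5 / 42.45 = 2.791 mg/L.
Correct the yield for decay: Y_obs = Y/(1 + k_d θ_c) = 0.345 / (1 + 0.0582 × 13.2) = 0.345 / 1.768 = 0.1951.
ΔS = 1680 − 2.79 = 1677 mg/L, so the substrate removal rate is 152 × 1677/1000 = 254.9 kg bCOD/d.
So the net sludge growth is P_X = 0.1951 × 254.9 = 49.74 kg VSS/d.

P_X ≈ 49.7 kg VSS/d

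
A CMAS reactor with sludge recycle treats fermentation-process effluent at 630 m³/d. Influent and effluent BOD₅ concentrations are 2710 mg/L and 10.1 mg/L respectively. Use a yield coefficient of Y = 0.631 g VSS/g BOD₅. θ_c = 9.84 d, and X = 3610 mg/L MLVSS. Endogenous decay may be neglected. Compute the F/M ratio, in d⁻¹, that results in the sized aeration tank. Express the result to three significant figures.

F/M ≈ 0.162 d⁻¹

With k_d = 0 the design equation reduces to V = Y Q (S₀−S) θ_c / X = 0.631 × 630 × (2710 − 10.1) × 9.84 / 3610 = 2926 m³.
Food-to-microorganism ratio F/M = Q S₀ / (V X) = 630 × 2710 / (2926 × 3610) = 0.1617 d⁻¹.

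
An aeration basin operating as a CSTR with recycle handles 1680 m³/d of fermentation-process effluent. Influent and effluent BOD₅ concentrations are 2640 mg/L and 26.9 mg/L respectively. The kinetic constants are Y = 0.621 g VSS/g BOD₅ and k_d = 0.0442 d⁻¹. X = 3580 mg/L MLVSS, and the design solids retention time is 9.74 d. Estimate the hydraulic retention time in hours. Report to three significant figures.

τ ≈ 74.1 h

Steady-state biomass mass balance: V·X·(1 + k_d·θ_c) = Y·Q·(S₀ − S)·θ_c, so V = 0.621 × 1680 × (2640 − 26.9) × 9.74 / [3580 × (1 + 0.0442 × 9.74)] = 2.66×10^7 / 5121 = 5185 m³.
Hydraulic retention time τ = V/Q = 5185 / 1680 = 3.086 d = 74.07 h.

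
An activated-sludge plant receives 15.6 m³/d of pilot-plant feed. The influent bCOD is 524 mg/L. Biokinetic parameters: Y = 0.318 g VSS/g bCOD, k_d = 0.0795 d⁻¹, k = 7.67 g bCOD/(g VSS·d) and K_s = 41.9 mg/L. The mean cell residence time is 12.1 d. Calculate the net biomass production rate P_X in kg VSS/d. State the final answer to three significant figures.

For a completely mixed reactor with recycle the Lawrence–McCarty relation gives S = K_s·(1 + k_d·θ_c) / [θ_c·(Y·k − k_d) − 1] = 41.9 × (1 + 0.0795 × 12.1) / [12.1 × (0.318 × 7.67 − 0.0795) − 1] = 82.21 / 27.55 = 2.984 mg/L.
Observed yield with endogenous decay: Y_obs = Y / (1 + k_d·θ_c) = 0.318 / (1 + 0.0795 × 12.1) = 0.318 / 1.962 = 0.1621 g VSS/g bCOD.
ΔS = 524 − 2.98 = 521.0 mg/L, so the substrate removal rate is 15.6 × 521.0/1000 = 8.128 kg bCOD/d.
Net biomass production P_X = Y_obs × Q·(S₀ − S) = 0.1621 × 8.128 = 1.317 kg VSS/d.

P_X ≈ 1.32 kg VSS/d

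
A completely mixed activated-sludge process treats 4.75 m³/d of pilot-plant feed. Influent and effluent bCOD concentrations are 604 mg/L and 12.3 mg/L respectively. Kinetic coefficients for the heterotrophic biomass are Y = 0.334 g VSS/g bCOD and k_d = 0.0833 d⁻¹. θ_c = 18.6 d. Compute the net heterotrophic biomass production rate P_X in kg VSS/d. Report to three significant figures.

P_X ≈ 0.368 kg VSS/d

Observed yield with endogenous decay: Y_obs = Y / (1 + k_d·θ_c) = 0.334 / (1 + 0.0833 × 18.6) = 0.334 / 2.549 = 0.1310 g VSS/g bCOD.
Mass of bCOD removed per day: Q(S₀ − S) = 4.75 × 591.7 g/m³ = 2.811 kg/d.
P_X = Y_obs · Q(S₀ − S) = 0.1310 × 2.811 = 0.3682 kg VSS/d.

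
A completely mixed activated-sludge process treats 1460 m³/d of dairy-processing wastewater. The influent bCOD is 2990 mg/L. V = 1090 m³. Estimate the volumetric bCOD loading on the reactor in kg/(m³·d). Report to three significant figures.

L_v = Q S₀ / V = 1460 × 2990 × 10⁻³ / 1090 = 4.005 kg/(m³·d).

L_v ≈ 4.00 kg bCOD/(m³·d)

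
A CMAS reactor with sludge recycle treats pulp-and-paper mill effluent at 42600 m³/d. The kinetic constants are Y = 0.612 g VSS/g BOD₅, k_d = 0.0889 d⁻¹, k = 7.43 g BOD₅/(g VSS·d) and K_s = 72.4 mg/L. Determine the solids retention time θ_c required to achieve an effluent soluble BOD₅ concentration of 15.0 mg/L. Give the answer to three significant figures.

At the target effluent, Y k S/(K_s+S) = 0.612×7.43×15.0/87.40 = 0.7804 d⁻¹.
1/θ_c = 0.7804 − 0.0889 = 0.6915 d⁻¹, so θ_c = 1.446 d.

θ_c ≈ 1.45 d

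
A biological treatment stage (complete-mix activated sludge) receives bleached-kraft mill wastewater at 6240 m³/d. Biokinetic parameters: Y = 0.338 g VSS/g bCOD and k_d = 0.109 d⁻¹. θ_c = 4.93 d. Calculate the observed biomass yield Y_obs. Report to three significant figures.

The observed yield is Y_obs = Y/(1 + k_d·θ_c) = 0.338 / (1 + 0.109 × 4.93) = 0.338 / 1.537 = 0.2199 g VSS per g bCOD removed.

Y_obs ≈ 0.220 g VSS/g bCOD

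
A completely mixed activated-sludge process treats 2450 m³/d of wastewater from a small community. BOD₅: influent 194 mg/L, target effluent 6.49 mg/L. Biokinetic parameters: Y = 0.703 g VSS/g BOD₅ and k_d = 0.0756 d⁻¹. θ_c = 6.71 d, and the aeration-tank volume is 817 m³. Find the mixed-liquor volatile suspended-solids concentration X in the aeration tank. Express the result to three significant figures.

X ≈ 1760 mg/L

X = Y·Q·ΔS·θ_c / [V·(1 + k_d θ_c)] = 0.703 × 2450 × (194 − 6.49) × 6.71 / [817 × (1 + 0.0756 × 6.71)] = 1760 mg/L.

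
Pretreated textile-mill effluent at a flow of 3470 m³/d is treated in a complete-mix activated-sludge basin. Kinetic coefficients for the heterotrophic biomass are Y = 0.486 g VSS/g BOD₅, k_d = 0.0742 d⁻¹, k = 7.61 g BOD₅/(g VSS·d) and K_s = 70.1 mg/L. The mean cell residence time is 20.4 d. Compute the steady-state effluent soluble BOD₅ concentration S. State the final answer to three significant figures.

S ≈ 2.42 mg/L

From the Monod/SRT balance for a CMAS, S = K_s·(1+k_d θ_c)/[θ_c·(Y k − k_d) − 1] = 70.1 × (1 + 0.0742 × 20.4) / [20.4 × (0.486 × 7.61 − 0.0742) − 1] = 176.2 / 72.93 = 2.416 mg/L.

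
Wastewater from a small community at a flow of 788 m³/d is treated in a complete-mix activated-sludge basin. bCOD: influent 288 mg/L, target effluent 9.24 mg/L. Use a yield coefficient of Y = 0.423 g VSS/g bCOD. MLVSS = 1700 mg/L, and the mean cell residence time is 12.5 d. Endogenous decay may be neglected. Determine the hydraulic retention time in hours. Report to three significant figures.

Biomass mass balance (decay neglected): V·X = Y·Q·(S₀ − S)·θ_c, so V = 0.423 × 788 × (288 − 9.24) × 12.5 / 1700 = 683.2 m³.
HRT = V/Q = 683.2 m³ / 788 m³·d⁻¹ = 0.8670 d × 24 = 20.81 h.

τ ≈ 20.8 h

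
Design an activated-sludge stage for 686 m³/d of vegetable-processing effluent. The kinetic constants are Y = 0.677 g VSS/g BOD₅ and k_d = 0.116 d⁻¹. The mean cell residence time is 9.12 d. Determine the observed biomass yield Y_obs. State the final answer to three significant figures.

The observed yield is Y_obs = Y/(1 + k_d·θ_c) = 0.677 / (1 + 0.116 × 9.12) = 0.677 / 2.058 = 0.3290 g VSS per g BOD₅ removed.

Y_obs ≈ 0.329 g VSS/g BOD₅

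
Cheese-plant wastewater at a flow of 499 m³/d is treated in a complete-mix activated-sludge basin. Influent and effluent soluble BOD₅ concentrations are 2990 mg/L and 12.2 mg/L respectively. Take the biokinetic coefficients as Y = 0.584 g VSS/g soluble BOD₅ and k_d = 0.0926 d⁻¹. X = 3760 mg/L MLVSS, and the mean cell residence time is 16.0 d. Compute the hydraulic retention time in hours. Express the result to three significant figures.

Rearranging the biomass balance for a CMAS with decay, V = Y·Q·ΔS·θ_c / [X·(1+k_d θ_c)] = 0.584 × 499 × (2990 − 12.2) × 16.0 / [3760 × (1 + 0.0926 × 16.0)] = 1.39×10^7 / 9331 = 1488 m³.
Hydraulic retention time τ = V/Q = 1488 / 499 = 2.982 d = 71.57 h.

τ ≈ 71.6 h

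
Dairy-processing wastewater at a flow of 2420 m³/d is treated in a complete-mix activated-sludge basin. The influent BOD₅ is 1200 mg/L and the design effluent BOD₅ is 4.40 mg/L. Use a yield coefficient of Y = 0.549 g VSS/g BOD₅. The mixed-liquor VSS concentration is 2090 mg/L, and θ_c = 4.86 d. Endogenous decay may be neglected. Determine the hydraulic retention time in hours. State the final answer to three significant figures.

V·X = Y·Q·ΔS·θ_c gives V = 0.549 × 2420 × (1200 − 4.40) × 4.86 / 2090 = 3694 m³.
τ = V/Q = 3694/2420 = 1.526 d, or 36.63 h.

τ ≈ 36.6 h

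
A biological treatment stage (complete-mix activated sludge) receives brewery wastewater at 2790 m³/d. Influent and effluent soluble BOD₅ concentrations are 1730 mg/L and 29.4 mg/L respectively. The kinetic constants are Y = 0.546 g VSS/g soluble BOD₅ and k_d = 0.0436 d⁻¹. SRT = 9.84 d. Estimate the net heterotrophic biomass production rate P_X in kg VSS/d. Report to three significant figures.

P_X ≈ 1810 kg VSS/d

Correct the yield for decay: Y_obs = Y/(1 + k_d θ_c) = 0.546 / (1 + 0.0436 × 9.84) = 0.546 / 1.429 = 0.3821.
Q·(S₀ − S) = 2790 × (1730 − 29.4) × 10⁻³ = 4745 kg/d removed.
Biomass produced: P_X = Y_obs·Q·ΔS = 0.3821 × 4745 ≈ 1813 kg VSS/d.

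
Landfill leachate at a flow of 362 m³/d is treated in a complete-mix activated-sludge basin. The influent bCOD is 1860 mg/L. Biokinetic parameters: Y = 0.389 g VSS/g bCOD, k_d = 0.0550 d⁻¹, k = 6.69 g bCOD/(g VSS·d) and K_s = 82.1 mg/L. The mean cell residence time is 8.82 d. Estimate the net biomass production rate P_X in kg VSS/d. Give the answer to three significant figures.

Effluent substrate depends only on kinetics and SRT: S = K_s(1 + k_d θ_c) / [θ_c(Yk − k_d) − 1] = 82.1 × (1 + 0.0550 × 8.82) / [8.82 × (0.389 × 6.69 − 0.0550) − 1] = 121.9 / 21.47 = 5.679 mg/L.
Correct the yield for decay: Y_obs = Y/(1 + k_d θ_c) = 0.389 / (1 + 0.0550 × 8.82) = 0.389 / 1.485 = 0.2619.
Q·(S₀ − S) = 362 × (1860 − 5.68) × 10⁻³ = 671.3 kg/d removed.
Net biomass production P_X = Y_obs × Q·(S₀ − S) = 0.2619 × 671.3 = 175.8 kg VSS/d.

P_X ≈ 176 kg VSS/d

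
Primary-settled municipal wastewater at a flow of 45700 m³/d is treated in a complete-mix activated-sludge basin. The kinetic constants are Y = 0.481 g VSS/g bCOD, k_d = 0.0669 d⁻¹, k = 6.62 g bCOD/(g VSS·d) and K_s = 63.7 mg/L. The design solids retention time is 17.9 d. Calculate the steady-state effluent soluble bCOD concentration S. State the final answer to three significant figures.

For a completely mixed reactor with recycle the Lawrence–McCarty relation gives S = K_s·(1 + k_d·θ_c) / [θ_c·(Y·k − k_d) − 1] = 63.7 × (1 + 0.0669 × 17.9) / [17.9 × (0.481 × 6.62 − 0.0669) − 1] = 140.0 / 54.80 = 2.554 mg/L.

S ≈ 2.55 mg/L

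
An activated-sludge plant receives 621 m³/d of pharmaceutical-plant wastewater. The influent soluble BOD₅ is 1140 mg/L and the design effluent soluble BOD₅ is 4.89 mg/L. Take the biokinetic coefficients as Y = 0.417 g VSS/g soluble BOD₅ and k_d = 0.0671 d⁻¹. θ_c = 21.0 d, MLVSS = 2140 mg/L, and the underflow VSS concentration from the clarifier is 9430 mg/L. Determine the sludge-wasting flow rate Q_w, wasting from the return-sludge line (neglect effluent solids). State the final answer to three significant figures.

Rearranging the biomass balance for a CMAS with decay, V = Y·Q·ΔS·θ_c / [X·(1+k_d θ_c)] = 0.417 × 621 × (1140 − 4.89) × 21.0 / [2140 × (1 + 0.0671 × 21.0)] = 6.17×10^6 / 5155 = 1197 m³.
Wasting from the return line (neglecting effluent solids): Q_w = V·X / (θ_c·X_r) = 1197 × 2140 / (21.0 × 9430) = 12.94 m³/d.

Q_w ≈ 12.9 m³/d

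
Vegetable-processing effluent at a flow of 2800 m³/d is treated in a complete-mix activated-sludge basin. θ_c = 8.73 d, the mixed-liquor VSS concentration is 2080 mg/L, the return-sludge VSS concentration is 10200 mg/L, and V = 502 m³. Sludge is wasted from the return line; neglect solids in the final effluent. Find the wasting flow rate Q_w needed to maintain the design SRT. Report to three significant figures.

θ_c = V·X/(Q_w·X_r) when wasting from the recycle, so Q_w = V·X/(θ_c·X_r) = 502.0 × 2080 / (8.73 × 10200) = 11.73 m³/d.

Q_w ≈ 11.7 m³/d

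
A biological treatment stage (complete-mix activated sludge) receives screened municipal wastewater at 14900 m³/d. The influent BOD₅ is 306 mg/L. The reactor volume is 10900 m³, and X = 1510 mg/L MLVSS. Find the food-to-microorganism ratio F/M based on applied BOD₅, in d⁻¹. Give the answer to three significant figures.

Food-to-microorganism ratio F/M = Q S₀ / (V X) = 14900 × 306 / (10900 × 1510) = 0.2770 d⁻¹.

F/M ≈ 0.277 d⁻¹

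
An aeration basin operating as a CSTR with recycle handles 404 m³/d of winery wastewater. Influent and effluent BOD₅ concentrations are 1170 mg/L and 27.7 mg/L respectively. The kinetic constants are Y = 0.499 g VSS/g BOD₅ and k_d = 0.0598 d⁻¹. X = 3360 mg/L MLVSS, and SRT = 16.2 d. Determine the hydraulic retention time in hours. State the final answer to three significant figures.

Rearranging the biomass balance for a CMAS with decay, V = Y·Q·ΔS·θ_c / [X·(1+k_d θ_c)] = 0.499 × 404 × (1170 − 27.7) × 16.2 / [3360 × (1 + 0.0598 × 16.2)] = 3.73×10^6 / 6615 = 564.0 m³.
HRT = V/Q = 564.0 m³ / 404 m³·d⁻¹ = 1.396 d × 24 = 33.50 h.

τ ≈ 33.5 h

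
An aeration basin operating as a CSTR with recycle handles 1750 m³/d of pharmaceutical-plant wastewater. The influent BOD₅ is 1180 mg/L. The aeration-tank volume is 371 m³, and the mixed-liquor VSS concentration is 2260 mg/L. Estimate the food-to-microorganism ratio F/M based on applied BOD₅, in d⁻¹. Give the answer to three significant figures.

F/M ≈ 2.46 d⁻¹

F/M = Q·S₀ / (V·X) = 1750 × 1180 / (371.0 × 2260) = 2.463 g BOD₅·(g VSS·d)⁻¹.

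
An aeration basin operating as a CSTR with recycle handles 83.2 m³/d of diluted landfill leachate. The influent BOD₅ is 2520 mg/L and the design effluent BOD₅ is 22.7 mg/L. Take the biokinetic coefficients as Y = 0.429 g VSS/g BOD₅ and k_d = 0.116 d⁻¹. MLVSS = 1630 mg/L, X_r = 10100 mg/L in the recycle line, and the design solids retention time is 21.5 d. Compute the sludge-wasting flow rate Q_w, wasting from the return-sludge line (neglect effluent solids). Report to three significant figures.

From the SRT design equation V = Y Q (S₀−S) θ_c / [X (1 + k_d θ_c)] = 0.429 × 83.2 × (2520 − 22.7) × 21.5 / [1630 × (1 + 0.116 × 21.5)] = 1.92×10^6 / 5695 = 336.5 m³.
Wasting from the return line (neglecting effluent solids): Q_w = V·X / (θ_c·X_r) = 336.5 × 1630 / (21.5 × 10100) = 2.526 m³/d.

Q_w ≈ 2.53 m³/d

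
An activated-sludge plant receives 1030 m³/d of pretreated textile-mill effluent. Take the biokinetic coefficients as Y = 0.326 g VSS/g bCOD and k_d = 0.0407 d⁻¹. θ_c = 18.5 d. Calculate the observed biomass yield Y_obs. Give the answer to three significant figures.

Y_obs ≈ 0.186 g VSS/g bCOD

Observed yield with endogenous decay: Y_obs = Y / (1 + k_d·θ_c) = 0.326 / (1 + 0.0407 × 18.5) = 0.326 / 1.753 = 0.1860 g VSS/g bCOD.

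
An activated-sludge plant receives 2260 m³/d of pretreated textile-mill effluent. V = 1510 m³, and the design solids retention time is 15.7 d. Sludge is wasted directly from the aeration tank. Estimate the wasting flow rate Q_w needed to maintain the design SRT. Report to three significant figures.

With mixed-liquor wasting, θ_c = V/Q_w, so Q_w = V/θ_c = 1510/15.7 = 96.18 m³/d.

Q_w ≈ 96.2 m³/d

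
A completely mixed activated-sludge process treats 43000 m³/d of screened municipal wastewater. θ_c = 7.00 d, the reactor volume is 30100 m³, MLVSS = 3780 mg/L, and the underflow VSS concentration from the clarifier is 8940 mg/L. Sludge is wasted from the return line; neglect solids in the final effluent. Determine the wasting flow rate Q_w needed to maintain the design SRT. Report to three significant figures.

Q_w ≈ 1820 m³/d

Q_w = (V·X)/(θ_c X_r) = 30100 × 3780 / (7.00 × 8940) = 1818 m³/d.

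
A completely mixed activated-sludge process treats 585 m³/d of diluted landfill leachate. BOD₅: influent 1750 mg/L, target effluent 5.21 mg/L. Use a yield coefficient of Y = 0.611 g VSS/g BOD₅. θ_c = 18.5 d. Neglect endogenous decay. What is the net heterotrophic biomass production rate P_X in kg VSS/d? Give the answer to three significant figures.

No decay correction is needed, so Y_obs = Y = 0.611.
ΔS = 1750 − 5.21 = 1745 mg/L, so the substrate removal rate is 585 × 1745/1000 = 1021 kg BOD₅/d.
P_X = Y_obs · Q(S₀ − S) = 0.6110 × 1021 = 623.6 kg VSS/d.

P_X ≈ 624 kg VSS/d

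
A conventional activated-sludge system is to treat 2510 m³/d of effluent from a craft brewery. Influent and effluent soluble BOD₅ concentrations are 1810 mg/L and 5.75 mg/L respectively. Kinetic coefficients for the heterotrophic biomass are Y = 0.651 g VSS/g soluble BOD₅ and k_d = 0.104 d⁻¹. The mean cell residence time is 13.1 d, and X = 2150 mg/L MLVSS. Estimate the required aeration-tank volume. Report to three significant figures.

Rearranging the biomass balance for a CMAS with decay, V = Y·Q·ΔS·θ_c / [X·(1+k_d θ_c)] = 0.651 × 2510 × (1810 − 5.75) × 13.1 / [2150 × (1 + 0.104 × 13.1)] = 3.86×10^7 / 5079 = 7604 m³.

V ≈ 7600 m³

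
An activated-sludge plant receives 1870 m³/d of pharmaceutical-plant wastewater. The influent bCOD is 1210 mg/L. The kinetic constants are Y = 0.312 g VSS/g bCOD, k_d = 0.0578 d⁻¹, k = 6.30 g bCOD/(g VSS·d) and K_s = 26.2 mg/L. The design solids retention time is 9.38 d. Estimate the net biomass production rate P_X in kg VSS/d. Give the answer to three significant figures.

For a completely mixed reactor with recycle the Lawrence–McCarty relation gives S = K_s·(1 + k_d·θ_c) / [θ_c·(Y·k − k_d) − 1] = 26.2 × (1 + 0.0578 × 9.38) / [9.38 × (0.312 × 6.30 − 0.0578) − 1] = 40.40 / 16.90 = 2.391 mg/L.
The observed yield is Y_obs = Y/(1 + k_d·θ_c) = 0.312 / (1 + 0.0578 × 9.38) = 0.312 / 1.542 = 0.2023 g VSS per g bCOD removed.
ΔS = 1210 − 2.39 = 1208 mg/L, so the substrate removal rate is 1870 × 1208/1000 = 2258 kg bCOD/d.
So the net sludge growth is P_X = 0.2023 × 2258 = 456.9 kg VSS/d.

P_X ≈ 457 kg VSS/d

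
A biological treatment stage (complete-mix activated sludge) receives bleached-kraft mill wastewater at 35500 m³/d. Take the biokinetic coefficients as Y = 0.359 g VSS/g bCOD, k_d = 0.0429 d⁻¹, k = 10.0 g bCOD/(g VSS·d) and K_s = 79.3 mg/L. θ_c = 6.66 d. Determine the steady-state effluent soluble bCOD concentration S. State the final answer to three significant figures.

S ≈ 4.51 mg/L

Effluent substrate depends only on kinetics and SRT: S = K_s(1 + k_d θ_c) / [θ_c(Yk − k_d) − 1] = 79.3 × (1 + 0.0429 × 6.66) / [6.66 × (0.359 × 10.0 − 0.0429) − 1] = 102.0 / 22.62 = 4.507 mg/L.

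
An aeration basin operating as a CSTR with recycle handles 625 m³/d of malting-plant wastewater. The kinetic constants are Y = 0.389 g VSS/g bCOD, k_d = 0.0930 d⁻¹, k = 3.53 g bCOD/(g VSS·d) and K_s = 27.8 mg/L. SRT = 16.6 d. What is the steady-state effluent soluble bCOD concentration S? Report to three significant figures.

For a completely mixed reactor with recycle the Lawrence–McCarty relation gives S = K_s·(1 + k_d·θ_c) / [θ_c·(Y·k − k_d) − 1] = 27.8 × (1 + 0.0930 × 16.6) / [16.6 × (0.389 × 3.53 − 0.0930) − 1] = 70.72 / 20.25 = 3.492 mg/L.

S ≈ 3.49 mg/L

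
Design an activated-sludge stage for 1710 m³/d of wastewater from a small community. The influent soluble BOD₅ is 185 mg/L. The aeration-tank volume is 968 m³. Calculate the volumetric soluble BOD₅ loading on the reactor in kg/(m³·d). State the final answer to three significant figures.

Volumetric loading L_v = Q·S₀ / V = 1710 × 185 g/m³ / 968.0 m³ = 326.8 g/(m³·d) = 0.3268 kg soluble BOD₅/(m³·d).

L_v ≈ 0.327 kg soluble BOD₅/(m³·d)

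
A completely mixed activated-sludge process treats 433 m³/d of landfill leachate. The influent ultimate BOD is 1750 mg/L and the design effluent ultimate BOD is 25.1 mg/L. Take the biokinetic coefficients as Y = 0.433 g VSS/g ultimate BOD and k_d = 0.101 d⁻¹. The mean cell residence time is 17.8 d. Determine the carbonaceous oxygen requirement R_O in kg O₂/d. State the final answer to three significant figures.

R_O ≈ 583 kg O₂/d

Observed yield with endogenous decay: Y_obs = Y / (1 + k_d·θ_c) = 0.433 / (1 + 0.101 × 17.8) = 0.433 / 2.798 = 0.1548 g VSS/g ultimate BOD.
Substrate removed = Q·(S₀ − S) = 433 m³/d × (1750 − 25.1) g/m³ = 7.47×10^5 g/d = 746.9 kg/d.
P_X = Y_obs·Q·(S₀ − S) = 0.1548 × 746.9 = 115.6 kg VSS/d.
Carbonaceous O₂ demand = substrate oxidised − cell-mass equivalent = 746.9 − 1.42 × 115.6 = 582.7 kg O₂/d.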